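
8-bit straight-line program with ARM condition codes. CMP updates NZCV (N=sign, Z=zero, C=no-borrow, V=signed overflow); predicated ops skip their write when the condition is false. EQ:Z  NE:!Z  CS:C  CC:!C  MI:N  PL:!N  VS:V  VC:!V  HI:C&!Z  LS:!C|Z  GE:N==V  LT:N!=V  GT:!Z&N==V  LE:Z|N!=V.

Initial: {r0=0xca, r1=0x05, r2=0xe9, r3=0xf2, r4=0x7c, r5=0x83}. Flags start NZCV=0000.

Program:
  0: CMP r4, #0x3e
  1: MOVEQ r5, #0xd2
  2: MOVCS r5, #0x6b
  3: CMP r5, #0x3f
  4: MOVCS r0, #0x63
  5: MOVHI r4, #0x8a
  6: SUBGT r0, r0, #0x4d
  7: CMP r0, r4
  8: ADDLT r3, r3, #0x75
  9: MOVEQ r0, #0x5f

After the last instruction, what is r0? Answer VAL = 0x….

VAL = 0x16

[0] flags=0010 → (cmp)
[1] flags=0010 EQ?F → skip
[2] flags=0010 CS?T → r5=0x6b
[3] flags=0010 → (cmp)
[4] flags=0010 CS?T → r0=0x63
[5] flags=0010 HI?T → r4=0x8a
[6] flags=0010 GT?T → r0=0x16
[7] flags=1001 → (cmp)
[8] flags=1001 LT?F → skip
[9] flags=1001 EQ?F → skip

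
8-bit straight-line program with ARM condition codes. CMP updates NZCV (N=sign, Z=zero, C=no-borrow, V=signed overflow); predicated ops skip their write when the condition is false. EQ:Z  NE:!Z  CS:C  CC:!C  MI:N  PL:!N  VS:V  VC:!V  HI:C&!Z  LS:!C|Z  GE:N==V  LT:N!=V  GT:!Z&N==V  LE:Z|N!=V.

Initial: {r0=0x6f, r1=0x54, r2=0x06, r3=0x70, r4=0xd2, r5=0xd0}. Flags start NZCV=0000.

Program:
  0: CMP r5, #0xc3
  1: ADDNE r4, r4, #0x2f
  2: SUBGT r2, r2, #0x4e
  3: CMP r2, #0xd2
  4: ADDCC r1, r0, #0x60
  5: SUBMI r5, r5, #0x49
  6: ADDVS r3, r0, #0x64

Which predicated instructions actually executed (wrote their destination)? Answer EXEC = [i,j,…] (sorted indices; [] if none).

[0] flags=0010 → (cmp)
[1] flags=0010 NE?T → r4=0x01
[2] flags=0010 GT?T → r2=0xb8
[3] flags=1000 → (cmp)
[4] flags=1000 CC?T → r1=0xcf
[5] flags=1000 MI?T → r5=0x87
[6] flags=1000 VS?F → skip

EXEC = [1,2,4,5]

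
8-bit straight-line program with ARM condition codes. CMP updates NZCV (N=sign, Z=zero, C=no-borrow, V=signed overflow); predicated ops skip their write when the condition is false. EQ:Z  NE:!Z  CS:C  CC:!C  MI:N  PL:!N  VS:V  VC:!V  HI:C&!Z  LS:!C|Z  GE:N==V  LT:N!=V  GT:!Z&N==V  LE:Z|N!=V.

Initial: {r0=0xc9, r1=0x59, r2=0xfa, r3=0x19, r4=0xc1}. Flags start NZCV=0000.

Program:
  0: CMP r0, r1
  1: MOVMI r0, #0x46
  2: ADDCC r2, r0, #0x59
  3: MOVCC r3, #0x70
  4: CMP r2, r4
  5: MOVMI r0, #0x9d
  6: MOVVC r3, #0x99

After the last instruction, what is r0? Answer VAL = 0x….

VAL = 0xc9

0: ✓ CMP  NZCV=0011
1: · MOVMI
2: · ADDCC
3: · MOVCC
4: ✓ CMP  NZCV=0010
5: · MOVMI
6: ✓ MOVVC  r3←0x99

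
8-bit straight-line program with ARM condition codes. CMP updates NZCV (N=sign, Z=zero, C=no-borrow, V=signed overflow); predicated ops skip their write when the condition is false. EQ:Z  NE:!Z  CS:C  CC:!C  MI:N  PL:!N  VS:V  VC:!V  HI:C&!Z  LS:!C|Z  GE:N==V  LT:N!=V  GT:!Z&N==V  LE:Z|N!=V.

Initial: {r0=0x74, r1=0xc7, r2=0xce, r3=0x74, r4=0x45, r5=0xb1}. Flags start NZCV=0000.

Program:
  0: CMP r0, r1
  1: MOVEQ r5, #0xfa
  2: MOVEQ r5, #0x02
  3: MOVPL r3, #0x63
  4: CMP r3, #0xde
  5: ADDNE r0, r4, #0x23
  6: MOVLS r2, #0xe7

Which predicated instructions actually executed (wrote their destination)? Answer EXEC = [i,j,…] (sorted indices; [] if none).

EXEC = [5,6]

[0] flags=1001 → (cmp)
[1] flags=1001 EQ?F → skip
[2] flags=1001 EQ?F → skip
[3] flags=1001 PL?F → skip
[4] flags=1001 → (cmp)
[5] flags=1001 NE?T → r0=0x68
[6] flags=1001 LS?T → r2=0xe7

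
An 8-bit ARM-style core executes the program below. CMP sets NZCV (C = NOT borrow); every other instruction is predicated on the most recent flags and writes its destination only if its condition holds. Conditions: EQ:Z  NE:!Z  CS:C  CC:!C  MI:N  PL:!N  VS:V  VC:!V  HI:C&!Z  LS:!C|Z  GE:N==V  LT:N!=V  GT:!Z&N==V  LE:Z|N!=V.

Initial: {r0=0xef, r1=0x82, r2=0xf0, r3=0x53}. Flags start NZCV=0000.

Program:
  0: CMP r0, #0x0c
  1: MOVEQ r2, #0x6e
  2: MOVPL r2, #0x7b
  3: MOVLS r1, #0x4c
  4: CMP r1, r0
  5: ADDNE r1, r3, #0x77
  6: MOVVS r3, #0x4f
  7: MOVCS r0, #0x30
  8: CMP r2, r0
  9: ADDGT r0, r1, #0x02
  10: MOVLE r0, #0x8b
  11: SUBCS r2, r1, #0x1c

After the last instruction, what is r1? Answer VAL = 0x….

[0] flags=1010 → (cmp)
[1] flags=1010 EQ?F → skip
[2] flags=1010 PL?F → skip
[3] flags=1010 LS?F → skip
[4] flags=1000 → (cmp)
[5] flags=1000 NE?T → r1=0xca
[6] flags=1000 VS?F → skip
[7] flags=1000 CS?F → skip
[8] flags=0010 → (cmp)
[9] flags=0010 GT?T → r0=0xcc
[10] flags=0010 LE?F → skip
[11] flags=0010 CS?T → r2=0xae

VAL = 0xca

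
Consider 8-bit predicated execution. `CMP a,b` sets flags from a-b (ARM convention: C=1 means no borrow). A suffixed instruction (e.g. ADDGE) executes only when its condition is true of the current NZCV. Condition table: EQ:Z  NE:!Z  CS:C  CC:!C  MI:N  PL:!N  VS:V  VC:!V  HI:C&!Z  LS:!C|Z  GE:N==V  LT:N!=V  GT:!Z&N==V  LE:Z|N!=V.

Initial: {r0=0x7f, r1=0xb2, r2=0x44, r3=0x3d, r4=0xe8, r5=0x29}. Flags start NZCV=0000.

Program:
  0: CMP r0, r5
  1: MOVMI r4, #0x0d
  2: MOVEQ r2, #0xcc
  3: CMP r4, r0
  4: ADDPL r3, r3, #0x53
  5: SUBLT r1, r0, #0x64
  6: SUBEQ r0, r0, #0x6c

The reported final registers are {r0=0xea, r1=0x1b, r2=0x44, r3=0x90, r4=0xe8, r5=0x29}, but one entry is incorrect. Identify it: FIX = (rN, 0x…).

[0] flags=0010 → (cmp)
[1] flags=0010 MI?F → skip
[2] flags=0010 EQ?F → skip
[3] flags=0011 → (cmp)
[4] flags=0011 PL?T → r3=0x90
[5] flags=0011 LT?T → r1=0x1b
[6] flags=0011 EQ?F → skip

FIX = (r0, 0x7f)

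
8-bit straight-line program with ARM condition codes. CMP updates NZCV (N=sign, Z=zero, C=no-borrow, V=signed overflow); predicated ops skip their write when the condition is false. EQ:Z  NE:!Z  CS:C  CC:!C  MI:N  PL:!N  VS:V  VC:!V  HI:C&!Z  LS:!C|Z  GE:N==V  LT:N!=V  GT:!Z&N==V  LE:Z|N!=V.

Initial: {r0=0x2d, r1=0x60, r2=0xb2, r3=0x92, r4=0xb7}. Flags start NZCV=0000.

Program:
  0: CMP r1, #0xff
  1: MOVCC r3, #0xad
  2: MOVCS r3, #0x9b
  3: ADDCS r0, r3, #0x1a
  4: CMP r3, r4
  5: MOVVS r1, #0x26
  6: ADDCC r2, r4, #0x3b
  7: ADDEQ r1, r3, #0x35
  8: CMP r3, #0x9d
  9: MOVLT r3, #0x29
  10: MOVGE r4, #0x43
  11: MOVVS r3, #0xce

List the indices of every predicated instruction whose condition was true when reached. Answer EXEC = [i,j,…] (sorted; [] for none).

EXEC = [1,6,10]

0: ✓ CMP  NZCV=0000
1: ✓ MOVCC  r3←0xad
2: · MOVCS
3: · ADDCS
4: ✓ CMP  NZCV=1000
5: · MOVVS
6: ✓ ADDCC  r2←0xf2
7: · ADDEQ
8: ✓ CMP  NZCV=0010
9: · MOVLT
10: ✓ MOVGE  r4←0x43
11: · MOVVS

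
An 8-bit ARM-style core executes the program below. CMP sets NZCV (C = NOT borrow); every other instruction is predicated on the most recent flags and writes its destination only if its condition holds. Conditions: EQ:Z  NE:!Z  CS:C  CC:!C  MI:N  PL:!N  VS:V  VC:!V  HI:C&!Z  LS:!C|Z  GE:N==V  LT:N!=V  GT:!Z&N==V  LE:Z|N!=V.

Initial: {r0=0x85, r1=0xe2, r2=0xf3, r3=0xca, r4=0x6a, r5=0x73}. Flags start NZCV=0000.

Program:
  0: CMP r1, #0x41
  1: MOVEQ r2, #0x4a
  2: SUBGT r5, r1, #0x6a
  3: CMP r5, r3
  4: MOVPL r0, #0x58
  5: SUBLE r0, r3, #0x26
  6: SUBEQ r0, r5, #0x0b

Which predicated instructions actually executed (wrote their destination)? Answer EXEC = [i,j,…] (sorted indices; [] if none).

[0] flags=1010 → (cmp)
[1] flags=1010 EQ?F → skip
[2] flags=1010 GT?F → skip
[3] flags=1001 → (cmp)
[4] flags=1001 PL?F → skip
[5] flags=1001 LE?F → skip
[6] flags=1001 EQ?F → skip

EXEC = []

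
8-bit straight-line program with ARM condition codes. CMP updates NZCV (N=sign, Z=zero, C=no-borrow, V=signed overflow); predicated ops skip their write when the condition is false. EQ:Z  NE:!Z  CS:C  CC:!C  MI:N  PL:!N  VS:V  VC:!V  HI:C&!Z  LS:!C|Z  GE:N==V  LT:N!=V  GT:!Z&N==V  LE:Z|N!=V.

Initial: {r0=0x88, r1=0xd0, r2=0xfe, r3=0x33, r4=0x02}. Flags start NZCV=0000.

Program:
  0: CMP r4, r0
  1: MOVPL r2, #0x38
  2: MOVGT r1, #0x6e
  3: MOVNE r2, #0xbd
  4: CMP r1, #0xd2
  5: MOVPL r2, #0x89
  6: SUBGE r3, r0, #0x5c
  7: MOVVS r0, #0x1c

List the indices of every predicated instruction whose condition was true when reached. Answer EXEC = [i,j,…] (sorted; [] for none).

[0] flags=0000 → (cmp)
[1] flags=0000 PL?T → r2=0x38
[2] flags=0000 GT?T → r1=0x6e
[3] flags=0000 NE?T → r2=0xbd
[4] flags=1001 → (cmp)
[5] flags=1001 PL?F → skip
[6] flags=1001 GE?T → r3=0x2c
[7] flags=1001 VS?T → r0=0x1c

EXEC = [1,2,3,6,7]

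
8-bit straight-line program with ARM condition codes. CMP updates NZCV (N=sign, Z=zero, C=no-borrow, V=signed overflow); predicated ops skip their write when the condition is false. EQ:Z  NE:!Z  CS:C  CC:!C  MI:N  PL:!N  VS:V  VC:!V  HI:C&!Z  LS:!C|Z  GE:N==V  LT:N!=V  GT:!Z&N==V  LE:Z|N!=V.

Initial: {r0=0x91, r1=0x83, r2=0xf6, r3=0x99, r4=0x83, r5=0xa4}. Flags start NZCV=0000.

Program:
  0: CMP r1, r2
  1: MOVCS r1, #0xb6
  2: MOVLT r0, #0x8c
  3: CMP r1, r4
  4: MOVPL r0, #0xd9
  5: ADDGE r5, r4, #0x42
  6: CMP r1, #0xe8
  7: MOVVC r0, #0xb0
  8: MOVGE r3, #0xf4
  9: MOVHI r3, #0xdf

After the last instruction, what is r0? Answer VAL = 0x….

VAL = 0xb0

[0] flags=1000 → (cmp)
[1] flags=1000 CS?F → skip
[2] flags=1000 LT?T → r0=0x8c
[3] flags=0110 → (cmp)
[4] flags=0110 PL?T → r0=0xd9
[5] flags=0110 GE?T → r5=0xc5
[6] flags=1000 → (cmp)
[7] flags=1000 VC?T → r0=0xb0
[8] flags=1000 GE?F → skip
[9] flags=1000 HI?F → skip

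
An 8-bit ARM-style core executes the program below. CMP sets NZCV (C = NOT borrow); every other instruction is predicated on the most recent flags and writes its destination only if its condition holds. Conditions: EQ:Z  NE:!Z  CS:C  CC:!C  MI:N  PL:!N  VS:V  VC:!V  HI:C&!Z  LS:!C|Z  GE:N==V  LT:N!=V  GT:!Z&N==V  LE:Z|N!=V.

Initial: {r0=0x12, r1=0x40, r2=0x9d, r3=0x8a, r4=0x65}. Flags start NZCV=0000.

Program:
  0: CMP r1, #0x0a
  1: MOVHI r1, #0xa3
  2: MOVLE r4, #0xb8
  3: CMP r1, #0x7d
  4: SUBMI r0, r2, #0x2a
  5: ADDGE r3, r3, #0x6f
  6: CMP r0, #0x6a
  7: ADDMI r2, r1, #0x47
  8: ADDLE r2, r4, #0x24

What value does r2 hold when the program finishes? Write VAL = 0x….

VAL = 0x89

0: ✓ CMP  NZCV=0010
1: ✓ MOVHI  r1←0xa3
2: · MOVLE
3: ✓ CMP  NZCV=0011
4: · SUBMI
5: · ADDGE
6: ✓ CMP  NZCV=1000
7: ✓ ADDMI  r2←0xea
8: ✓ ADDLE  r2←0x89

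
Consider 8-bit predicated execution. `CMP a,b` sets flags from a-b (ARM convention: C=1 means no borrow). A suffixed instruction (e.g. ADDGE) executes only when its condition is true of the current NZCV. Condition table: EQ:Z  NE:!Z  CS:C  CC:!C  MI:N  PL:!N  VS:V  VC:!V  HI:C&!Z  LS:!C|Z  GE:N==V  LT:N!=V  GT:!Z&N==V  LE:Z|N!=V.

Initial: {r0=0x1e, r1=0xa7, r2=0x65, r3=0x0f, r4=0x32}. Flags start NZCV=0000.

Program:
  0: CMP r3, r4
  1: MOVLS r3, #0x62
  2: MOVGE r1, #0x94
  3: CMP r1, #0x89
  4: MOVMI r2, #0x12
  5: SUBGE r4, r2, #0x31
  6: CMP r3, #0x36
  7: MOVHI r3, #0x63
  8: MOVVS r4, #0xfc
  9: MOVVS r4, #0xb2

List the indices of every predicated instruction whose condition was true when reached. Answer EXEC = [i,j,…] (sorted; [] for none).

0: ✓ CMP  NZCV=1000
1: ✓ MOVLS  r3←0x62
2: · MOVGE
3: ✓ CMP  NZCV=0010
4: · MOVMI
5: ✓ SUBGE  r4←0x34
6: ✓ CMP  NZCV=0010
7: ✓ MOVHI  r3←0x63
8: · MOVVS
9: · MOVVS

EXEC = [1,5,7]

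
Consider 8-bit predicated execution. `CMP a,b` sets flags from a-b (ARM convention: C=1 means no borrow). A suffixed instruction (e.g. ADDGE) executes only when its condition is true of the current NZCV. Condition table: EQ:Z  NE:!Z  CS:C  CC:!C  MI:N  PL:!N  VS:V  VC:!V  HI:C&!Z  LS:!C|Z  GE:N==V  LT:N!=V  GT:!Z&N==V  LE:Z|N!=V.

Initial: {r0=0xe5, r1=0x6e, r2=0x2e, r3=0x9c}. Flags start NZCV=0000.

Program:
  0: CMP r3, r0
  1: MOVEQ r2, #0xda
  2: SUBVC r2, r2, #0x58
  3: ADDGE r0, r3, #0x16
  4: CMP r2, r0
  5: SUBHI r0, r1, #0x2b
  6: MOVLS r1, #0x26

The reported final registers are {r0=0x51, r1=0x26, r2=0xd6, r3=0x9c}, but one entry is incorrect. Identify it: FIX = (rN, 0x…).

FIX = (r0, 0xe5)

0: ✓ CMP  NZCV=1000
1: · MOVEQ
2: ✓ SUBVC  r2←0xd6
3: · ADDGE
4: ✓ CMP  NZCV=1000
5: · SUBHI
6: ✓ MOVLS  r1←0x26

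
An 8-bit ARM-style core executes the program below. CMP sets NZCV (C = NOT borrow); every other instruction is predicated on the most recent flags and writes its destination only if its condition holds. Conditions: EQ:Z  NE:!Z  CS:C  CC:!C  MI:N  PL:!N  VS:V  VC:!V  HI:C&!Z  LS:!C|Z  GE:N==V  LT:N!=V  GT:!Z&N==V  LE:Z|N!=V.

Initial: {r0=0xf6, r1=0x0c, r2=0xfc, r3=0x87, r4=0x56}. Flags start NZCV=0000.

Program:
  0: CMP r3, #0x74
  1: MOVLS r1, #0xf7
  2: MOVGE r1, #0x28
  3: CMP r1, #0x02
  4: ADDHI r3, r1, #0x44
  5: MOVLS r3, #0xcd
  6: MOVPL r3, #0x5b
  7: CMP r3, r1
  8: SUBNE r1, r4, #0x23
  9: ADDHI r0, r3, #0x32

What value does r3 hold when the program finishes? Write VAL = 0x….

VAL = 0x5b

[0] flags=0011 → (cmp)
[1] flags=0011 LS?F → skip
[2] flags=0011 GE?F → skip
[3] flags=0010 → (cmp)
[4] flags=0010 HI?T → r3=0x50
[5] flags=0010 LS?F → skip
[6] flags=0010 PL?T → r3=0x5b
[7] flags=0010 → (cmp)
[8] flags=0010 NE?T → r1=0x33
[9] flags=0010 HI?T → r0=0x8d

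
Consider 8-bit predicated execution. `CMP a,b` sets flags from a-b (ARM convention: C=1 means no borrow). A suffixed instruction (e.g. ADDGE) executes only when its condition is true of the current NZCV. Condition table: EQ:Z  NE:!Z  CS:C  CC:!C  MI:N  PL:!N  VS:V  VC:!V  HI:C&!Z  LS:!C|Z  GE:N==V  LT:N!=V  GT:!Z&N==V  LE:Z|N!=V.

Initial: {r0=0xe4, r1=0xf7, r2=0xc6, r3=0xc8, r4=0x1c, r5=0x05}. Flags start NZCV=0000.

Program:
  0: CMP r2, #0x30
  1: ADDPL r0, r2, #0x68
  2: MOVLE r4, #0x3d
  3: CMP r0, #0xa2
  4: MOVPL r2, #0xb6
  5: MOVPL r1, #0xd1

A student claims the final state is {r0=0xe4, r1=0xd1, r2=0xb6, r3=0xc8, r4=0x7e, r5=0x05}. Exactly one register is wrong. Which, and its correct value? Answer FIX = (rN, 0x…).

FIX = (r4, 0x3d)

0: ✓ CMP  NZCV=1010
1: · ADDPL
2: ✓ MOVLE  r4←0x3d
3: ✓ CMP  NZCV=0010
4: ✓ MOVPL  r2←0xb6
5: ✓ MOVPL  r1←0xd1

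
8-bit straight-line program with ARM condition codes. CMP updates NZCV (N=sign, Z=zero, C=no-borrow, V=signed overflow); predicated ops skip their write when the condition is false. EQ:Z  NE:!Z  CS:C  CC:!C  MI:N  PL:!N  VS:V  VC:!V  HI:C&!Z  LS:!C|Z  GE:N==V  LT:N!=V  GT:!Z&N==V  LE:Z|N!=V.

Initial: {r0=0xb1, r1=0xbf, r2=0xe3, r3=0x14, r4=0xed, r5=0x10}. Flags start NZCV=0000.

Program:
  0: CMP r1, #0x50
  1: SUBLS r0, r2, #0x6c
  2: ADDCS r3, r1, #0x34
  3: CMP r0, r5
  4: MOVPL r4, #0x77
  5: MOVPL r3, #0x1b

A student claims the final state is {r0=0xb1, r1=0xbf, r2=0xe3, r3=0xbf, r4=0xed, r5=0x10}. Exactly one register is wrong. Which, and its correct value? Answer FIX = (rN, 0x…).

[0] flags=0011 → (cmp)
[1] flags=0011 LS?F → skip
[2] flags=0011 CS?T → r3=0xf3
[3] flags=1010 → (cmp)
[4] flags=1010 PL?F → skip
[5] flags=1010 PL?F → skip

FIX = (r3, 0xf3)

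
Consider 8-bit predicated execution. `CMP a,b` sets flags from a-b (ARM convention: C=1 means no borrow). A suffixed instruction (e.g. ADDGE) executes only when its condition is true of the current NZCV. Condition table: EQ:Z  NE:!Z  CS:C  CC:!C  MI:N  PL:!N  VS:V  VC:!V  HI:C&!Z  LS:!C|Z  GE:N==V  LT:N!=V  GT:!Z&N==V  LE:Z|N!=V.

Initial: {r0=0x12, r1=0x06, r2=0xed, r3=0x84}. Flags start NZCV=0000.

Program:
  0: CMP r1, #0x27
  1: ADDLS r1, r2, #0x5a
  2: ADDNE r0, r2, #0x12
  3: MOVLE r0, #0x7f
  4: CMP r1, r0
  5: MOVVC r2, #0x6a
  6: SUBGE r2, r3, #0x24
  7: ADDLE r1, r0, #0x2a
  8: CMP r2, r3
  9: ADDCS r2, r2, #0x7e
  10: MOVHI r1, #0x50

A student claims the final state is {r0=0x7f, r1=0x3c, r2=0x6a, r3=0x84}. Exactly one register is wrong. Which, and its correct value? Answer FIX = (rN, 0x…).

FIX = (r1, 0xa9)

0: ✓ CMP  NZCV=1000
1: ✓ ADDLS  r1←0x47
2: ✓ ADDNE  r0←0xff
3: ✓ MOVLE  r0←0x7f
4: ✓ CMP  NZCV=1000
5: ✓ MOVVC  r2←0x6a
6: · SUBGE
7: ✓ ADDLE  r1←0xa9
8: ✓ CMP  NZCV=1001
9: · ADDCS
10: · MOVHI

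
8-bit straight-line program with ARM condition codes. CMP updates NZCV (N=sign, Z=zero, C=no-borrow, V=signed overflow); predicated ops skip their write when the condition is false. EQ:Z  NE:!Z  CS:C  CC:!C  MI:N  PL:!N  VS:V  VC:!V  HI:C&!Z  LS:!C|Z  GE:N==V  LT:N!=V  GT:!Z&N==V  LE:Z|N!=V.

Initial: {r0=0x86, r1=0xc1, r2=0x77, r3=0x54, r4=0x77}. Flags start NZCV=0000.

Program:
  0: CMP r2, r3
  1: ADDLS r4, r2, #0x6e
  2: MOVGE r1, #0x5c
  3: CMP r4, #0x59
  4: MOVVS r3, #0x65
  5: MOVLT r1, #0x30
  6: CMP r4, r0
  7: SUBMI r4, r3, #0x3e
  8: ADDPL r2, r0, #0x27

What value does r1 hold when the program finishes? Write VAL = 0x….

0: ✓ CMP  NZCV=0010
1: · ADDLS
2: ✓ MOVGE  r1←0x5c
3: ✓ CMP  NZCV=0010
4: · MOVVS
5: · MOVLT
6: ✓ CMP  NZCV=1001
7: ✓ SUBMI  r4←0x16
8: · ADDPL

VAL = 0x5c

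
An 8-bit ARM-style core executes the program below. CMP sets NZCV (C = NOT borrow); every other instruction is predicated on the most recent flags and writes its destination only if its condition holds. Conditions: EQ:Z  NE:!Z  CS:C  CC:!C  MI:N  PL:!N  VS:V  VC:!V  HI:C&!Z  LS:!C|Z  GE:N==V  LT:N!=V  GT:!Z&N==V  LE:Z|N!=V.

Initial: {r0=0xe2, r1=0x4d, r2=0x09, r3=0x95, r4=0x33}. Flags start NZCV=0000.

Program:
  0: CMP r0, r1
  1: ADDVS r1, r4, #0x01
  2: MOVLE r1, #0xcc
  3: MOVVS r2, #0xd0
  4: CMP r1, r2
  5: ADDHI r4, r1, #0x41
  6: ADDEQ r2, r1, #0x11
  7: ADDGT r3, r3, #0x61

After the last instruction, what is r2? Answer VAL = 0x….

VAL = 0x09

[0] flags=1010 → (cmp)
[1] flags=1010 VS?F → skip
[2] flags=1010 LE?T → r1=0xcc
[3] flags=1010 VS?F → skip
[4] flags=1010 → (cmp)
[5] flags=1010 HI?T → r4=0x0d
[6] flags=1010 EQ?F → skip
[7] flags=1010 GT?F → skip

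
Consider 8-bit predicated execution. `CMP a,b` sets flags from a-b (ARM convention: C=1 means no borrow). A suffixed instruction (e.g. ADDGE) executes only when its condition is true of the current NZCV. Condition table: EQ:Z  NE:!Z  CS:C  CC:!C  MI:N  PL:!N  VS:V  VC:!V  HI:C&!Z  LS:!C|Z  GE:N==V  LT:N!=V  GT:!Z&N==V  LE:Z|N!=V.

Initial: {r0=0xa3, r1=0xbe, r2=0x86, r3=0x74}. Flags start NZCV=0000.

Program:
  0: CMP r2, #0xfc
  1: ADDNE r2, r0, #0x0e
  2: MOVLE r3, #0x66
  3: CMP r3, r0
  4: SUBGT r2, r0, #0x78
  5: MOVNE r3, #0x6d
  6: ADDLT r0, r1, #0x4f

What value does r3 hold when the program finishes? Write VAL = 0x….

0: ✓ CMP  NZCV=1000
1: ✓ ADDNE  r2←0xb1
2: ✓ MOVLE  r3←0x66
3: ✓ CMP  NZCV=1001
4: ✓ SUBGT  r2←0x2b
5: ✓ MOVNE  r3←0x6d
6: · ADDLT

VAL = 0x6d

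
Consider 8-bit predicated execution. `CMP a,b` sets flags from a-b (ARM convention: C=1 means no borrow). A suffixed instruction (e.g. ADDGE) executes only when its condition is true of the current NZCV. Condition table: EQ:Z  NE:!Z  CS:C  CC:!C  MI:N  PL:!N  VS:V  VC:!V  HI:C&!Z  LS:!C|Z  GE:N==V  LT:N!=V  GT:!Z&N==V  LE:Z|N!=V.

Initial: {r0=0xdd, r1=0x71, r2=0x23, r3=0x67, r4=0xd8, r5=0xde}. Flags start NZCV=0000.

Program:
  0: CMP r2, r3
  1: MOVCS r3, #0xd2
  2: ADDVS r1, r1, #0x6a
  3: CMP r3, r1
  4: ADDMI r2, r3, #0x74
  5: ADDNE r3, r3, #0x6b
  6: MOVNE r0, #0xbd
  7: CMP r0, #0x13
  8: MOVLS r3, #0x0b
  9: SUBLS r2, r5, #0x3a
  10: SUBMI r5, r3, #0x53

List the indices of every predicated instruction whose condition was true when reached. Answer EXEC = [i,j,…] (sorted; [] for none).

[0] flags=1000 → (cmp)
[1] flags=1000 CS?F → skip
[2] flags=1000 VS?F → skip
[3] flags=1000 → (cmp)
[4] flags=1000 MI?T → r2=0xdb
[5] flags=1000 NE?T → r3=0xd2
[6] flags=1000 NE?T → r0=0xbd
[7] flags=1010 → (cmp)
[8] flags=1010 LS?F → skip
[9] flags=1010 LS?F → skip
[10] flags=1010 MI?T → r5=0x7f

EXEC = [4,5,6,10]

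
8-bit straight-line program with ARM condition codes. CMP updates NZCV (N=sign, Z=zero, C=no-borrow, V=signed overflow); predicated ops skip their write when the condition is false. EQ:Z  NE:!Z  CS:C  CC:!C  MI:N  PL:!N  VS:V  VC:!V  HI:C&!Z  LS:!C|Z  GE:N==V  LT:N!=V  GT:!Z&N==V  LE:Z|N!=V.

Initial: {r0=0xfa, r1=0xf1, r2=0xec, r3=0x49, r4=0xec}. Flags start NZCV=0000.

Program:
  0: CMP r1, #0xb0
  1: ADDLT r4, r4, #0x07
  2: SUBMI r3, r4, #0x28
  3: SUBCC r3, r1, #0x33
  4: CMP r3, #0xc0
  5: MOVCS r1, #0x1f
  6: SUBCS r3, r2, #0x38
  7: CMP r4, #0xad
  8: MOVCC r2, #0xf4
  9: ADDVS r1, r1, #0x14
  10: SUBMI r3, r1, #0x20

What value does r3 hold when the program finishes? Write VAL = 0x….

VAL = 0x49

0: ✓ CMP  NZCV=0010
1: · ADDLT
2: · SUBMI
3: · SUBCC
4: ✓ CMP  NZCV=1001
5: · MOVCS
6: · SUBCS
7: ✓ CMP  NZCV=0010
8: · MOVCC
9: · ADDVS
10: · SUBMI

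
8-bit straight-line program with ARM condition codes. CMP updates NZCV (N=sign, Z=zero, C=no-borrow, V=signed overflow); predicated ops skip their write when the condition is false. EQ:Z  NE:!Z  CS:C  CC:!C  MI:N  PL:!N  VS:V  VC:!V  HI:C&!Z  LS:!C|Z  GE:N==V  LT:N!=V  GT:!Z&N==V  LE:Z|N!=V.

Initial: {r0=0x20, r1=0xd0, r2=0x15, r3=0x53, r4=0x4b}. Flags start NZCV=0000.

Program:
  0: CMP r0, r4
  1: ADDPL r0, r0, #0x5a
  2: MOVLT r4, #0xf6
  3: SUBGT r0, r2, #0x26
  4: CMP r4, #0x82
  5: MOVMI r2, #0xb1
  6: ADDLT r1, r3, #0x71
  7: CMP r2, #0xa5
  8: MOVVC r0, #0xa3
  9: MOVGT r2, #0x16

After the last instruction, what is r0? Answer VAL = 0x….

[0] flags=1000 → (cmp)
[1] flags=1000 PL?F → skip
[2] flags=1000 LT?T → r4=0xf6
[3] flags=1000 GT?F → skip
[4] flags=0010 → (cmp)
[5] flags=0010 MI?F → skip
[6] flags=0010 LT?F → skip
[7] flags=0000 → (cmp)
[8] flags=0000 VC?T → r0=0xa3
[9] flags=0000 GT?T → r2=0x16

VAL = 0xa3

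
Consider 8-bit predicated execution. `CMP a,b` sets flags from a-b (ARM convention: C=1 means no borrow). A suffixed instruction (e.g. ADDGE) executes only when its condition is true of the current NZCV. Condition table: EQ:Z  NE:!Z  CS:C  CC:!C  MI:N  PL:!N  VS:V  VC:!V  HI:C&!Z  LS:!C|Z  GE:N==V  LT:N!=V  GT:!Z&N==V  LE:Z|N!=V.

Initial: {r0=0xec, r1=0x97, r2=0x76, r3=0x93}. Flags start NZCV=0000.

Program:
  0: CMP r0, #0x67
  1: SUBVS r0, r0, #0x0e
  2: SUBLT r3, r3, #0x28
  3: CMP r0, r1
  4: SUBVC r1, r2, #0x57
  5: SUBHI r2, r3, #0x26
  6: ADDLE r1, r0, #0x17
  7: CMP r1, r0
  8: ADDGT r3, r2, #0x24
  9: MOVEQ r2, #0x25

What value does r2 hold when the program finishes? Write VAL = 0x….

0: ✓ CMP  NZCV=1010
1: · SUBVS
2: ✓ SUBLT  r3←0x6b
3: ✓ CMP  NZCV=0010
4: ✓ SUBVC  r1←0x1f
5: ✓ SUBHI  r2←0x45
6: · ADDLE
7: ✓ CMP  NZCV=0000
8: ✓ ADDGT  r3←0x69
9: · MOVEQ

VAL = 0x45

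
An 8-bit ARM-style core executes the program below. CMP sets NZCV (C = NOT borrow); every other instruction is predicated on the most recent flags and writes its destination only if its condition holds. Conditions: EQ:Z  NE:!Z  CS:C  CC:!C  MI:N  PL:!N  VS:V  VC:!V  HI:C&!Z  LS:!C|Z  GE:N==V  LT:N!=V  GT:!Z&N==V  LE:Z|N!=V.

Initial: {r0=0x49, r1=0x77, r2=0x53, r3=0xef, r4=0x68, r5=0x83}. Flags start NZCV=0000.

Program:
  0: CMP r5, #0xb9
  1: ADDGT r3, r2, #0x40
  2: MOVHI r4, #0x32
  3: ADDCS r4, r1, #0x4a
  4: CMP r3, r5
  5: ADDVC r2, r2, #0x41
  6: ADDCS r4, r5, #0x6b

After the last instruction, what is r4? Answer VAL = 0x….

[0] flags=1000 → (cmp)
[1] flags=1000 GT?F → skip
[2] flags=1000 HI?F → skip
[3] flags=1000 CS?F → skip
[4] flags=0010 → (cmp)
[5] flags=0010 VC?T → r2=0x94
[6] flags=0010 CS?T → r4=0xee

VAL = 0xee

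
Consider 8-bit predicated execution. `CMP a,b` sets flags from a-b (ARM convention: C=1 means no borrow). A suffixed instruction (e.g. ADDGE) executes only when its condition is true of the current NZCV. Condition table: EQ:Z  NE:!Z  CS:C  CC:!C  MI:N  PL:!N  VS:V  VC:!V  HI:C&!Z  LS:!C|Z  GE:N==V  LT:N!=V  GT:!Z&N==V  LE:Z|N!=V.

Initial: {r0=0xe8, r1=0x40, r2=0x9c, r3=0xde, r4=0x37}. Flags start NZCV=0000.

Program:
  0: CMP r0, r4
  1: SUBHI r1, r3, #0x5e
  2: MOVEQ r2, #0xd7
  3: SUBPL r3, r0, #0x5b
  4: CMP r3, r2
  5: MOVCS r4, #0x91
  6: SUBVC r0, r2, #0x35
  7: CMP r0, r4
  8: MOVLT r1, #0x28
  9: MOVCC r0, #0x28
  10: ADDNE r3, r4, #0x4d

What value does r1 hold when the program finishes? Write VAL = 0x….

VAL = 0x80

[0] flags=1010 → (cmp)
[1] flags=1010 HI?T → r1=0x80
[2] flags=1010 EQ?F → skip
[3] flags=1010 PL?F → skip
[4] flags=0010 → (cmp)
[5] flags=0010 CS?T → r4=0x91
[6] flags=0010 VC?T → r0=0x67
[7] flags=1001 → (cmp)
[8] flags=1001 LT?F → skip
[9] flags=1001 CC?T → r0=0x28
[10] flags=1001 NE?T → r3=0xde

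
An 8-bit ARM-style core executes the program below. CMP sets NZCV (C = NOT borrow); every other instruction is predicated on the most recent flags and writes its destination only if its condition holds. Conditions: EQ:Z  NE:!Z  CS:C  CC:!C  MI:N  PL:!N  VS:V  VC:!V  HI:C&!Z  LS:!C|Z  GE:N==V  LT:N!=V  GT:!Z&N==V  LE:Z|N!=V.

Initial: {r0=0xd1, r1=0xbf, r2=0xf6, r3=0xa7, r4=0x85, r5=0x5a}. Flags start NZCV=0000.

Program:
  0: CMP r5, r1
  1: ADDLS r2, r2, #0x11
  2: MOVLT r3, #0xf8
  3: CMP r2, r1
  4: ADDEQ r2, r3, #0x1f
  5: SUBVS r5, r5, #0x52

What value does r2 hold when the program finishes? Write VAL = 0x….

VAL = 0x07

0: ✓ CMP  NZCV=1001
1: ✓ ADDLS  r2←0x07
2: · MOVLT
3: ✓ CMP  NZCV=0000
4: · ADDEQ
5: · SUBVS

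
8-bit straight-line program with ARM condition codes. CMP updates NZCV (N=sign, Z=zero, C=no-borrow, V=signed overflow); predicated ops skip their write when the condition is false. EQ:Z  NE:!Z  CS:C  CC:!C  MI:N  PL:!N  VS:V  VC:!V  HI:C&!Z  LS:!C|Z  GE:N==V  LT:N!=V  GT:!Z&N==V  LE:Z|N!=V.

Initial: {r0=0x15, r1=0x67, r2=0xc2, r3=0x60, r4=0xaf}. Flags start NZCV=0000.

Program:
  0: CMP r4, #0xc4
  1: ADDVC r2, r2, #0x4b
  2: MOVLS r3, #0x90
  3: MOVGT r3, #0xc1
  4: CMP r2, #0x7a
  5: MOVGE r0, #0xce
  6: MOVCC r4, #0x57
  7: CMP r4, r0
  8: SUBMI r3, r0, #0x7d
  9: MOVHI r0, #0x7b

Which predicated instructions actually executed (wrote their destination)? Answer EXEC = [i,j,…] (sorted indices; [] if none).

0: ✓ CMP  NZCV=1000
1: ✓ ADDVC  r2←0x0d
2: ✓ MOVLS  r3←0x90
3: · MOVGT
4: ✓ CMP  NZCV=1000
5: · MOVGE
6: ✓ MOVCC  r4←0x57
7: ✓ CMP  NZCV=0010
8: · SUBMI
9: ✓ MOVHI  r0←0x7b

EXEC = [1,2,6,9]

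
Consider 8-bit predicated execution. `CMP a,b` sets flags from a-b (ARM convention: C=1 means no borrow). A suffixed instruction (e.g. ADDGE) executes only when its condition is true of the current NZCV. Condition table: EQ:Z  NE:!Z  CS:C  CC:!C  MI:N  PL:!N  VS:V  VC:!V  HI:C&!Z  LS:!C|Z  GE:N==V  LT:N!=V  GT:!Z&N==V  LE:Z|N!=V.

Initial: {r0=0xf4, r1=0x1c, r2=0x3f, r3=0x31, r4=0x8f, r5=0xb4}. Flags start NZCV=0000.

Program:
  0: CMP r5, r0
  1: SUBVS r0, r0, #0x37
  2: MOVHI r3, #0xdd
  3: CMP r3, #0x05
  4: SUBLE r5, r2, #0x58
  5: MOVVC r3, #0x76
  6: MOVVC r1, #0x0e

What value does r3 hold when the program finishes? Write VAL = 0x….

[0] flags=1000 → (cmp)
[1] flags=1000 VS?F → skip
[2] flags=1000 HI?F → skip
[3] flags=0010 → (cmp)
[4] flags=0010 LE?F → skip
[5] flags=0010 VC?T → r3=0x76
[6] flags=0010 VC?T → r1=0x0e

VAL = 0x76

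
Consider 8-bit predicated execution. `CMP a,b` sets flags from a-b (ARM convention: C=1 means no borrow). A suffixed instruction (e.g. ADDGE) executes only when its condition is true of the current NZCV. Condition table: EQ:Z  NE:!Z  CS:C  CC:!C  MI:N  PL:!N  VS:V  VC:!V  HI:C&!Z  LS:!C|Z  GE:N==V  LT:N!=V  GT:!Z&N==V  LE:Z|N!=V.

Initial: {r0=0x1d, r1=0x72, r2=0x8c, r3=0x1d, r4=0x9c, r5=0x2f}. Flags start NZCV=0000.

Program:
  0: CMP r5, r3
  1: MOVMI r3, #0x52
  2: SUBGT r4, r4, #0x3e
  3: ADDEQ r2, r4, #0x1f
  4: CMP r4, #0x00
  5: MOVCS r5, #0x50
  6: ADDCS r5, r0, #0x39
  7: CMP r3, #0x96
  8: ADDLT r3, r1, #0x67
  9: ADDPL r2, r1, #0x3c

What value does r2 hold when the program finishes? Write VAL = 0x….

VAL = 0x8c

0: ✓ CMP  NZCV=0010
1: · MOVMI
2: ✓ SUBGT  r4←0x5e
3: · ADDEQ
4: ✓ CMP  NZCV=0010
5: ✓ MOVCS  r5←0x50
6: ✓ ADDCS  r5←0x56
7: ✓ CMP  NZCV=1001
8: · ADDLT
9: · ADDPL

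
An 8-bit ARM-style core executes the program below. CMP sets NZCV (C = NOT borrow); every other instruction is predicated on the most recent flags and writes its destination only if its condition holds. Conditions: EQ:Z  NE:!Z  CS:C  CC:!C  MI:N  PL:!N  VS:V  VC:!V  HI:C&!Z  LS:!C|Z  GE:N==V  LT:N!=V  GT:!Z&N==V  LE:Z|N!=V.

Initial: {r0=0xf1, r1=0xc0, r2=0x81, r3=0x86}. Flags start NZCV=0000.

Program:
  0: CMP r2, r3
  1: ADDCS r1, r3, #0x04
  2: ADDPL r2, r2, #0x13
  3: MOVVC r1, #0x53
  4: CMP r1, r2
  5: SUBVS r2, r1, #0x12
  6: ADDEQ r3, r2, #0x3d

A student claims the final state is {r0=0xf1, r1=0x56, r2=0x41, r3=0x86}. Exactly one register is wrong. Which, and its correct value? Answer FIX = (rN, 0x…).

FIX = (r1, 0x53)

0: ✓ CMP  NZCV=1000
1: · ADDCS
2: · ADDPL
3: ✓ MOVVC  r1←0x53
4: ✓ CMP  NZCV=1001
5: ✓ SUBVS  r2←0x41
6: · ADDEQ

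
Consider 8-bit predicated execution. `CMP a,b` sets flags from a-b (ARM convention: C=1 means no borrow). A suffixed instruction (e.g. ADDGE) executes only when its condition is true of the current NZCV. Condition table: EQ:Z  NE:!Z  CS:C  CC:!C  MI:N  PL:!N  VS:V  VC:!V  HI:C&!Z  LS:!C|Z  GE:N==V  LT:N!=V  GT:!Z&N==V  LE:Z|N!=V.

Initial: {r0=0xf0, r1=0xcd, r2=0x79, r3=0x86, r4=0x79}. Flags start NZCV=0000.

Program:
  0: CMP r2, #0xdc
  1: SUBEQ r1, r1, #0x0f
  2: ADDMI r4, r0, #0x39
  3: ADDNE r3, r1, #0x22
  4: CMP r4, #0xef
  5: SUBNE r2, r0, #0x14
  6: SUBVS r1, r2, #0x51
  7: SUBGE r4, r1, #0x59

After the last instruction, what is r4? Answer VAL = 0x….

0: ✓ CMP  NZCV=1001
1: · SUBEQ
2: ✓ ADDMI  r4←0x29
3: ✓ ADDNE  r3←0xef
4: ✓ CMP  NZCV=0000
5: ✓ SUBNE  r2←0xdc
6: · SUBVS
7: ✓ SUBGE  r4←0x74

VAL = 0x74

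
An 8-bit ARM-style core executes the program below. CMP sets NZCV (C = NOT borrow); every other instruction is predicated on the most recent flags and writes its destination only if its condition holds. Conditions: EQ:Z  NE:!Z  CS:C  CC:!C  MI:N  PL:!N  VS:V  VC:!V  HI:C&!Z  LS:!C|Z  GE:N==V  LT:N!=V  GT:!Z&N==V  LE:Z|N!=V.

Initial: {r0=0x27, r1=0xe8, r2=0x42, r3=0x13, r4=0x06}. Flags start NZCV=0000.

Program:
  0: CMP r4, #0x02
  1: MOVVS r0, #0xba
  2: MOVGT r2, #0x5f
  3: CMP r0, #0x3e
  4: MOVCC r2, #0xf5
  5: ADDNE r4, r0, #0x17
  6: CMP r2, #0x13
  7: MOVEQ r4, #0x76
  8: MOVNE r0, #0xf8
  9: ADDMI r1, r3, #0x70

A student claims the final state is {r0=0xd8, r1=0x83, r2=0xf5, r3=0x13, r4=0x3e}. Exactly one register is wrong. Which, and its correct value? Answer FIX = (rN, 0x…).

FIX = (r0, 0xf8)

[0] flags=0010 → (cmp)
[1] flags=0010 VS?F → skip
[2] flags=0010 GT?T → r2=0x5f
[3] flags=1000 → (cmp)
[4] flags=1000 CC?T → r2=0xf5
[5] flags=1000 NE?T → r4=0x3e
[6] flags=1010 → (cmp)
[7] flags=1010 EQ?F → skip
[8] flags=1010 NE?T → r0=0xf8
[9] flags=1010 MI?T → r1=0x83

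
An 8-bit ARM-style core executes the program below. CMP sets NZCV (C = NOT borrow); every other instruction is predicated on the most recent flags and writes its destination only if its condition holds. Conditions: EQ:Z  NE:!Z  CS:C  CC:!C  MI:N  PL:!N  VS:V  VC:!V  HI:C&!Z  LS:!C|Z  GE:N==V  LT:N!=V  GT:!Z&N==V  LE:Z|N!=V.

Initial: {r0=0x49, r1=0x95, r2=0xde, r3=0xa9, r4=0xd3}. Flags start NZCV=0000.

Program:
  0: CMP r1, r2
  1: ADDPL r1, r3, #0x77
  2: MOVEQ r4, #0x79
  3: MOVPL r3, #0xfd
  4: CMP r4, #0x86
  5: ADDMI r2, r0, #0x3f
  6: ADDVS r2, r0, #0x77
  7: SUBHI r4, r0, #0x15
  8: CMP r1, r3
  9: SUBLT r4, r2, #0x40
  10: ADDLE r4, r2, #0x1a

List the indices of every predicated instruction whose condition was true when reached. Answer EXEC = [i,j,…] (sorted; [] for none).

EXEC = [7,9,10]

[0] flags=1000 → (cmp)
[1] flags=1000 PL?F → skip
[2] flags=1000 EQ?F → skip
[3] flags=1000 PL?F → skip
[4] flags=0010 → (cmp)
[5] flags=0010 MI?F → skip
[6] flags=0010 VS?F → skip
[7] flags=0010 HI?T → r4=0x34
[8] flags=1000 → (cmp)
[9] flags=1000 LT?T → r4=0x9e
[10] flags=1000 LE?T → r4=0xf8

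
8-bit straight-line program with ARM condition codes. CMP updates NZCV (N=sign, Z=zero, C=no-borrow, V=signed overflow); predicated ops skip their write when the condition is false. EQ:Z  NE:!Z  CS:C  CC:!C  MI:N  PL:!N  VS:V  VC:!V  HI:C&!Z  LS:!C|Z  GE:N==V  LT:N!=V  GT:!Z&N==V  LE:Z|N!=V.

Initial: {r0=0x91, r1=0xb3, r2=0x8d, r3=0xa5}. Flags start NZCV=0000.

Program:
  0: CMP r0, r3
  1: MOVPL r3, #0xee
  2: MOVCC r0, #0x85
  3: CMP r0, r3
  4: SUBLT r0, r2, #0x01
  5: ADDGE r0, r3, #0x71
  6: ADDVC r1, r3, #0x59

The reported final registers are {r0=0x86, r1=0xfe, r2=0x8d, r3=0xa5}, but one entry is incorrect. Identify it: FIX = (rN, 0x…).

0: ✓ CMP  NZCV=1000
1: · MOVPL
2: ✓ MOVCC  r0←0x85
3: ✓ CMP  NZCV=1000
4: ✓ SUBLT  r0←0x8c
5: · ADDGE
6: ✓ ADDVC  r1←0xfe

FIX = (r0, 0x8c)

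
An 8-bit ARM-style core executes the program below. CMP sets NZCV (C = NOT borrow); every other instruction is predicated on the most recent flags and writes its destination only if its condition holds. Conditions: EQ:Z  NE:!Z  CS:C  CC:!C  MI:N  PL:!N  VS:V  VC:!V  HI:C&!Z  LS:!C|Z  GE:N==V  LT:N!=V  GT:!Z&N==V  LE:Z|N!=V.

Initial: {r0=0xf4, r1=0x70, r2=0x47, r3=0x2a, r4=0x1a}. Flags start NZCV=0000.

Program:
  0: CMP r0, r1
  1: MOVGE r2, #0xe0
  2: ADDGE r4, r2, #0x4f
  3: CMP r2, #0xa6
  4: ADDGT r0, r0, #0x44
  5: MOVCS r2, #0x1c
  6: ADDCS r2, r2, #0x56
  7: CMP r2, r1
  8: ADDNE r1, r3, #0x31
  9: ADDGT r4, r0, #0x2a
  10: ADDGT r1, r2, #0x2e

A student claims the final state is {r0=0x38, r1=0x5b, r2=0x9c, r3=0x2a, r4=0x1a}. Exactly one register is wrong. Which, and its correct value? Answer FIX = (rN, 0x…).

FIX = (r2, 0x47)

0: ✓ CMP  NZCV=1010
1: · MOVGE
2: · ADDGE
3: ✓ CMP  NZCV=1001
4: ✓ ADDGT  r0←0x38
5: · MOVCS
6: · ADDCS
7: ✓ CMP  NZCV=1000
8: ✓ ADDNE  r1←0x5b
9: · ADDGT
10: · ADDGT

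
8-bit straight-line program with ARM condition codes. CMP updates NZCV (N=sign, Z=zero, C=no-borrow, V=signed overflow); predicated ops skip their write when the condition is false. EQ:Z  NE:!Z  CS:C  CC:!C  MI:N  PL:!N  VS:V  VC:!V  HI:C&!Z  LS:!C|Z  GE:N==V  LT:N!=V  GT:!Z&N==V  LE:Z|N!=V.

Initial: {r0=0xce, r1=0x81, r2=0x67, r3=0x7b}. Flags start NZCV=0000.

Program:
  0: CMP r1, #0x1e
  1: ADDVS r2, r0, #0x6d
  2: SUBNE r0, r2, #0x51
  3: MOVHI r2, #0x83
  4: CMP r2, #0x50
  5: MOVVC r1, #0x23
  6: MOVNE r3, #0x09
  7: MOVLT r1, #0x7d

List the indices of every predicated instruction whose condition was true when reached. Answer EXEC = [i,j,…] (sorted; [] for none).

0: ✓ CMP  NZCV=0011
1: ✓ ADDVS  r2←0x3b
2: ✓ SUBNE  r0←0xea
3: ✓ MOVHI  r2←0x83
4: ✓ CMP  NZCV=0011
5: · MOVVC
6: ✓ MOVNE  r3←0x09
7: ✓ MOVLT  r1←0x7d

EXEC = [1,2,3,6,7]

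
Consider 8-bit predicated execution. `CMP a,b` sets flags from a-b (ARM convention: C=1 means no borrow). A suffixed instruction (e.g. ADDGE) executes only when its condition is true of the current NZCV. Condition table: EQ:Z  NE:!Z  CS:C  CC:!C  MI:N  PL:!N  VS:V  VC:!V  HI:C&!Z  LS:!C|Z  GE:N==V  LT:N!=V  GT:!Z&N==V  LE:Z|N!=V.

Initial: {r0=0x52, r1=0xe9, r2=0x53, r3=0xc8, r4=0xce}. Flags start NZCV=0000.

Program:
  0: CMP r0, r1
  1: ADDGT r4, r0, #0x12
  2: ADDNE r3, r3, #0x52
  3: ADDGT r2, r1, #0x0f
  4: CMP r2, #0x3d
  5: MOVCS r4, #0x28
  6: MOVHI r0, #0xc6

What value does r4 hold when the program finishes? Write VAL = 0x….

0: ✓ CMP  NZCV=0000
1: ✓ ADDGT  r4←0x64
2: ✓ ADDNE  r3←0x1a
3: ✓ ADDGT  r2←0xf8
4: ✓ CMP  NZCV=1010
5: ✓ MOVCS  r4←0x28
6: ✓ MOVHI  r0←0xc6

VAL = 0x28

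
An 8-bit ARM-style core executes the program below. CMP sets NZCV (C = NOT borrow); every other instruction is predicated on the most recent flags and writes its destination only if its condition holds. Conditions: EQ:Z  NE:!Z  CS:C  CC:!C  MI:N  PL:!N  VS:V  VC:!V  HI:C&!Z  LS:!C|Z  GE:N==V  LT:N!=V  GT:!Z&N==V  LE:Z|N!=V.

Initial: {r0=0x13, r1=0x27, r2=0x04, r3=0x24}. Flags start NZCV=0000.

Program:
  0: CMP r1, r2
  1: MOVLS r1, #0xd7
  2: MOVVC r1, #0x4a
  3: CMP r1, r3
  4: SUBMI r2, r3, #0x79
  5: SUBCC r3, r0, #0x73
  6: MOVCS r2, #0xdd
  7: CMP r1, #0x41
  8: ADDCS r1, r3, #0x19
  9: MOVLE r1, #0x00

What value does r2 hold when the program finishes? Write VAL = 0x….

0: ✓ CMP  NZCV=0010
1: · MOVLS
2: ✓ MOVVC  r1←0x4a
3: ✓ CMP  NZCV=0010
4: · SUBMI
5: · SUBCC
6: ✓ MOVCS  r2←0xdd
7: ✓ CMP  NZCV=0010
8: ✓ ADDCS  r1←0x3d
9: · MOVLE

VAL = 0xdd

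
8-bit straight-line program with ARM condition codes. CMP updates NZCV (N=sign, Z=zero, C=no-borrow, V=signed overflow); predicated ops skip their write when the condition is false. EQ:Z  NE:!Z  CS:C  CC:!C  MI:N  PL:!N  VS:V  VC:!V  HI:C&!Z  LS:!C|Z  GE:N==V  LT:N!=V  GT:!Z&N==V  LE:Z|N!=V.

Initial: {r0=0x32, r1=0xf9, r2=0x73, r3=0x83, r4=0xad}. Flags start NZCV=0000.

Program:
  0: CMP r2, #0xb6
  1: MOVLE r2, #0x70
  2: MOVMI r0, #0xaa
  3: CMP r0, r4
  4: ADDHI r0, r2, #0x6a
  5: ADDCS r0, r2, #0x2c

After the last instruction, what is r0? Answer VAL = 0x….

0: ✓ CMP  NZCV=1001
1: · MOVLE
2: ✓ MOVMI  r0←0xaa
3: ✓ CMP  NZCV=1000
4: · ADDHI
5: · ADDCS

VAL = 0xaa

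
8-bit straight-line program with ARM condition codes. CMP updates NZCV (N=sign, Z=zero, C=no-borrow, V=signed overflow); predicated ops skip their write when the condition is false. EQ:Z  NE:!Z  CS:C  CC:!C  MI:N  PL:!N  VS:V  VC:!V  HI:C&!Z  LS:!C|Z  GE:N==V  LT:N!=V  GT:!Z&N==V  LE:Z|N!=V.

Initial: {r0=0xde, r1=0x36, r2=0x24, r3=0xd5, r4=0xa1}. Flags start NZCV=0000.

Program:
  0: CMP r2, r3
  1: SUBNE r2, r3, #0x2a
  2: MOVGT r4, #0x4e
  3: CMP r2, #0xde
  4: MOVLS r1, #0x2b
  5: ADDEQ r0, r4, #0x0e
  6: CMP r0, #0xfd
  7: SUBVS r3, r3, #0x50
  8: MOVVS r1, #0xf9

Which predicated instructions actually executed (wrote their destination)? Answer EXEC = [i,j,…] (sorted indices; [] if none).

EXEC = [1,2,4]

[0] flags=0000 → (cmp)
[1] flags=0000 NE?T → r2=0xab
[2] flags=0000 GT?T → r4=0x4e
[3] flags=1000 → (cmp)
[4] flags=1000 LS?T → r1=0x2b
[5] flags=1000 EQ?F → skip
[6] flags=1000 → (cmp)
[7] flags=1000 VS?F → skip
[8] flags=1000 VS?F → skip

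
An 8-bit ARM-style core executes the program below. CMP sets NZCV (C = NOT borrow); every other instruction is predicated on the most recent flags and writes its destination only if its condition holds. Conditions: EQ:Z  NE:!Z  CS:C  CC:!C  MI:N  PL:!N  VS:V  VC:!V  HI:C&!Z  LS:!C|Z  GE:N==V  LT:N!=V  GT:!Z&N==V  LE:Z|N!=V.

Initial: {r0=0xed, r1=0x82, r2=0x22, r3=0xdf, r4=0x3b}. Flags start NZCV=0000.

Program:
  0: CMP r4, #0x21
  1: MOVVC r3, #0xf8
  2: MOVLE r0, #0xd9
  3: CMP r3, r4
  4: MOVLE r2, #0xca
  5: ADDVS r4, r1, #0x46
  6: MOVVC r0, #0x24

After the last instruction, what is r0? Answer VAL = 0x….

0: ✓ CMP  NZCV=0010
1: ✓ MOVVC  r3←0xf8
2: · MOVLE
3: ✓ CMP  NZCV=1010
4: ✓ MOVLE  r2←0xca
5: · ADDVS
6: ✓ MOVVC  r0←0x24

VAL = 0x24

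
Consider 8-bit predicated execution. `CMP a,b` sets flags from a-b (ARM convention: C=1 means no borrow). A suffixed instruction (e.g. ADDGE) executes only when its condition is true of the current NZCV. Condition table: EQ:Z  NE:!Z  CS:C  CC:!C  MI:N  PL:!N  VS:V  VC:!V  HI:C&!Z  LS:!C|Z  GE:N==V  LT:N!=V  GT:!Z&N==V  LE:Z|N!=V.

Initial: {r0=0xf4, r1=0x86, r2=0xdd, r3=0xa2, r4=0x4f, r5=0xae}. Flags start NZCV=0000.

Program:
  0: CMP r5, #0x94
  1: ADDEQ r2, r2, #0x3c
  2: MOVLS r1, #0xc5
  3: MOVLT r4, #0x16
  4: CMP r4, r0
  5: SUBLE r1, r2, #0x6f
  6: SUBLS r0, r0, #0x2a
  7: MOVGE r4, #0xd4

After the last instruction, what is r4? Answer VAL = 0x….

[0] flags=0010 → (cmp)
[1] flags=0010 EQ?F → skip
[2] flags=0010 LS?F → skip
[3] flags=0010 LT?F → skip
[4] flags=0000 → (cmp)
[5] flags=0000 LE?F → skip
[6] flags=0000 LS?T → r0=0xca
[7] flags=0000 GE?T → r4=0xd4

VAL = 0xd4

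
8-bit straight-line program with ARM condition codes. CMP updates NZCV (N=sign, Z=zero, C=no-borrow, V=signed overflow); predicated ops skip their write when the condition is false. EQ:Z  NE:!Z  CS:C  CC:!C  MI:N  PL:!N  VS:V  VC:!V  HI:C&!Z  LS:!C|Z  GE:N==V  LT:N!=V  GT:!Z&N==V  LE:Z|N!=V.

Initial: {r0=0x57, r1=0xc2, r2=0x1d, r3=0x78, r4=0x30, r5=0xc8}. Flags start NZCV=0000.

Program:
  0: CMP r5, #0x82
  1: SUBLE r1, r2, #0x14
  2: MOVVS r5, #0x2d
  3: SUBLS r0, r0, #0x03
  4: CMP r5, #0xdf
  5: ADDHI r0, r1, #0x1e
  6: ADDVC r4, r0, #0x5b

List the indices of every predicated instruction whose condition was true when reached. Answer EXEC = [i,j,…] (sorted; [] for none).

EXEC = [6]

[0] flags=0010 → (cmp)
[1] flags=0010 LE?F → skip
[2] flags=0010 VS?F → skip
[3] flags=0010 LS?F → skip
[4] flags=1000 → (cmp)
[5] flags=1000 HI?F → skip
[6] flags=1000 VC?T → r4=0xb2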